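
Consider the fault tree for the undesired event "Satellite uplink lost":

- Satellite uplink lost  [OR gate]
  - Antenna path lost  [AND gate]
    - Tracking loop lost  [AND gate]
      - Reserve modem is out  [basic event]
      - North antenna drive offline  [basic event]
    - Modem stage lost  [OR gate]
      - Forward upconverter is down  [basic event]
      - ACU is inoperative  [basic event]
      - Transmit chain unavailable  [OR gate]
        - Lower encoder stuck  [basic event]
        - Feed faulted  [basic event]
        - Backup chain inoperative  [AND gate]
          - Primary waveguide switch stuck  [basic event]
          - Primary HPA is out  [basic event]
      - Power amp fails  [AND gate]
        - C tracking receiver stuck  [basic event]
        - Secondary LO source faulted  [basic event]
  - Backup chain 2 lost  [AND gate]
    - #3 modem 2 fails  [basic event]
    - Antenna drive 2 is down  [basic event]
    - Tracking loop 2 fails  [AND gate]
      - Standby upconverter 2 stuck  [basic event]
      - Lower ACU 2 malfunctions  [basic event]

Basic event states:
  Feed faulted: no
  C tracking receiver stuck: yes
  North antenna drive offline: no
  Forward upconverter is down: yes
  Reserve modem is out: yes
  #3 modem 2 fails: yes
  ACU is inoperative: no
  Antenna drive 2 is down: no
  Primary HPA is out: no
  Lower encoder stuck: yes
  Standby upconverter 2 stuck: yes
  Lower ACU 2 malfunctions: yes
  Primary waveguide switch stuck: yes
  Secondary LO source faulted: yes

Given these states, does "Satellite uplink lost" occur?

No

Tracking loop lost [AND]: Reserve modem is out=occurs, North antenna drive offline=not → not all inputs occur → does not occur.
Backup chain inoperative [AND]: Primary waveguide switch stuck=occurs, Primary HPA is out=not → not all inputs occur → does not occur.
Transmit chain unavailable [OR]: Lower encoder stuck=occurs, Feed faulted=not, Backup chain inoperative=not → at least one input occurs → occurs.
Power amp fails [AND]: C tracking receiver stuck=occurs, Secondary LO source faulted=occurs → all inputs occur → occurs.
Modem stage lost [OR]: Forward upconverter is down=occurs, ACU is inoperative=not, Transmit chain unavailable=occurs, Power amp fails=occurs → at least one input occurs → occurs.
Antenna path lost [AND]: Tracking loop lost=not, Modem stage lost=occurs → not all inputs occur → does not occur.
Tracking loop 2 fails [AND]: Standby upconverter 2 stuck=occurs, Lower ACU 2 malfunctions=occurs → all inputs occur → occurs.
Backup chain 2 lost [AND]: #3 modem 2 fails=occurs, Antenna drive 2 is down=not, Tracking loop 2 fails=occurs → not all inputs occur → does not occur.
Satellite uplink lost [OR]: Antenna path lost=not, Backup chain 2 lost=not → no input occurs → does not occur.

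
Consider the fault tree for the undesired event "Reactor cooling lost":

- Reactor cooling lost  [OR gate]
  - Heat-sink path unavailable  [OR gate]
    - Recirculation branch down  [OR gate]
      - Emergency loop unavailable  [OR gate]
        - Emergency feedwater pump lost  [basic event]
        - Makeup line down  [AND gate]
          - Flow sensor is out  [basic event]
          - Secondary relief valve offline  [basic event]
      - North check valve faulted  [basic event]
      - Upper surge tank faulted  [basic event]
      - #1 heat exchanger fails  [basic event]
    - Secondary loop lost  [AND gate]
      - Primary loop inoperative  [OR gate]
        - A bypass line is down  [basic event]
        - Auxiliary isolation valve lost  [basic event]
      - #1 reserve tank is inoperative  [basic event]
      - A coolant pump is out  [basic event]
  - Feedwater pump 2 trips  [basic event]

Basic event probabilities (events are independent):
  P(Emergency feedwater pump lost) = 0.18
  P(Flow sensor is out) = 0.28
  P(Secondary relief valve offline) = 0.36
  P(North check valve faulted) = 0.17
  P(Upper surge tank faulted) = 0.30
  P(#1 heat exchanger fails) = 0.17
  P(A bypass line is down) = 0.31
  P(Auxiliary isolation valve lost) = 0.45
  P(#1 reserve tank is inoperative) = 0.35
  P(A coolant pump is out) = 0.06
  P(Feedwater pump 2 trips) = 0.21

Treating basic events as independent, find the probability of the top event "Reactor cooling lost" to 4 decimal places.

0.7228

P(Makeup line down) [AND] = 0.28 × 0.36 = 0.100800
P(Emergency loop unavailable) [OR] = 1 − (1−0.18) × (1−0.100800) = 0.262656
P(Recirculation branch down) [OR] = 1 − (1−0.262656) × (1−0.17) × (1−0.30) × (1−0.17) = 0.644431
P(Primary loop inoperative) [OR] = 1 − (1−0.31) × (1−0.45) = 0.620500
P(Secondary loop lost) [AND] = 0.620500 × 0.35 × 0.06 = 0.013031
P(Heat-sink path unavailable) [OR] = 1 − (1−0.644431) × (1−0.013031) = 0.649064
P(Reactor cooling lost) [OR] = 1 − (1−0.649064) × (1−0.21) = 0.722761
Rounded to 4 decimal places: P(Reactor cooling lost) ≈ 0.7228.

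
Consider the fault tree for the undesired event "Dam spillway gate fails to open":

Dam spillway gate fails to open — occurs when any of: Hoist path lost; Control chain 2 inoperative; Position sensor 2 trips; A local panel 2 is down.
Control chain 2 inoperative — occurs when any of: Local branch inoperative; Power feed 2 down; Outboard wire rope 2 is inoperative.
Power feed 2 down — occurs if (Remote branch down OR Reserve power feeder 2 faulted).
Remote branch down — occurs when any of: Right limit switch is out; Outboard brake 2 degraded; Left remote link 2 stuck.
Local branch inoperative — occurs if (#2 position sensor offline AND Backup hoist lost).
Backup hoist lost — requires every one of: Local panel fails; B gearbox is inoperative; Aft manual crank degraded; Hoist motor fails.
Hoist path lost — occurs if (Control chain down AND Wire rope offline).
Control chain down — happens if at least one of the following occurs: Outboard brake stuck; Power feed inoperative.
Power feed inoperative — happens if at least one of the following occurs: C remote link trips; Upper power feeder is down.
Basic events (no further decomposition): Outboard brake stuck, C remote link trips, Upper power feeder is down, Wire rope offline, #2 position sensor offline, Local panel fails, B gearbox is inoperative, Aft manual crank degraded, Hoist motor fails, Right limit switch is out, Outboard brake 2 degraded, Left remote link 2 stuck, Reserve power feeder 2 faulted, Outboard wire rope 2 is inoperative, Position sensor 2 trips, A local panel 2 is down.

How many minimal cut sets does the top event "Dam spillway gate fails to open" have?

Power feed inoperative [OR]: union of children's cut sets → 2 cut set(s).
Control chain down [OR]: union of children's cut sets → 3 cut set(s).
Hoist path lost [AND]: one cut set from each child combined → 3 × 1 = 3 cut set(s).
Backup hoist lost [AND]: one cut set from each child combined → 1 × 1 × 1 × 1 = 1 cut set(s).
Local branch inoperative [AND]: one cut set from each child combined → 1 × 1 = 1 cut set(s).
Remote branch down [OR]: union of children's cut sets → 3 cut set(s).
Power feed 2 down [OR]: union of children's cut sets → 4 cut set(s).
Control chain 2 inoperative [OR]: union of children's cut sets → 6 cut set(s).
Dam spillway gate fails to open [OR]: union of children's cut sets → 11 cut set(s).

11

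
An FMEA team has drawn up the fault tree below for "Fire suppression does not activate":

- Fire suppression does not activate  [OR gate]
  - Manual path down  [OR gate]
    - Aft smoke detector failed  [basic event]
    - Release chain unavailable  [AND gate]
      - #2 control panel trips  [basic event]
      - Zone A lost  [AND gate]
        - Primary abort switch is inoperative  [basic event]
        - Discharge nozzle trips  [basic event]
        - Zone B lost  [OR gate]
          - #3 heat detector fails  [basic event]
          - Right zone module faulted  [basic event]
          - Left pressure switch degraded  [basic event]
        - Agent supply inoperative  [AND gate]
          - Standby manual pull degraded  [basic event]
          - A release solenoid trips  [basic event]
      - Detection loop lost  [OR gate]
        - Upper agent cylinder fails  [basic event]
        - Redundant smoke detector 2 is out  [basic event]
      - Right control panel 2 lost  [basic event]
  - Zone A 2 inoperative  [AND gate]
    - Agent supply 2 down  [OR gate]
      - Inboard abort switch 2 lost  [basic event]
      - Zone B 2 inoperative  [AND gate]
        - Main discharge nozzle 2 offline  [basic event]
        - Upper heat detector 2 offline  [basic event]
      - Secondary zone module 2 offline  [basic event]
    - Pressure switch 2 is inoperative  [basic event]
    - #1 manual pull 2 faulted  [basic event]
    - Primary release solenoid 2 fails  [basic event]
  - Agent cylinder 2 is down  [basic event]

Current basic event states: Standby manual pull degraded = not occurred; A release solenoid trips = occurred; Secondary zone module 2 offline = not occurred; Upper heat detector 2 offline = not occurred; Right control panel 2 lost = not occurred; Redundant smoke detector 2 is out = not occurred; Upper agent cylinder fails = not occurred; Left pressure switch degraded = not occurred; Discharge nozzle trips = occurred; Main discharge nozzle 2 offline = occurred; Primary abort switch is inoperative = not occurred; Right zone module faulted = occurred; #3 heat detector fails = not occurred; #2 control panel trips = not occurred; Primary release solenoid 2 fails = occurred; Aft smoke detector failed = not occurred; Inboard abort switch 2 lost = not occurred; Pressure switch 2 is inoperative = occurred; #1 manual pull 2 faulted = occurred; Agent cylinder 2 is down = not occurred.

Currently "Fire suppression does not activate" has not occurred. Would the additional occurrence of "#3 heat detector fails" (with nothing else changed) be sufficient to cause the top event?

No

Counterfactual: set "#3 heat detector fails" to occurred.
Zone B lost [OR]: #3 heat detector fails=occurs, Right zone module faulted=occurs, Left pressure switch degraded=not → at least one input occurs → occurs.
Agent supply inoperative [AND]: Standby manual pull degraded=not, A release solenoid trips=occurs → not all inputs occur → does not occur.
Zone A lost [AND]: Primary abort switch is inoperative=not, Discharge nozzle trips=occurs, Zone B lost=occurs, Agent supply inoperative=not → not all inputs occur → does not occur.
Detection loop lost [OR]: Upper agent cylinder fails=not, Redundant smoke detector 2 is out=not → no input occurs → does not occur.
Release chain unavailable [AND]: #2 control panel trips=not, Zone A lost=not, Detection loop lost=not, Right control panel 2 lost=not → not all inputs occur → does not occur.
Manual path down [OR]: Aft smoke detector failed=not, Release chain unavailable=not → no input occurs → does not occur.
Zone B 2 inoperative [AND]: Main discharge nozzle 2 offline=occurs, Upper heat detector 2 offline=not → not all inputs occur → does not occur.
Agent supply 2 down [OR]: Inboard abort switch 2 lost=not, Zone B 2 inoperative=not, Secondary zone module 2 offline=not → no input occurs → does not occur.
Zone A 2 inoperative [AND]: Agent supply 2 down=not, Pressure switch 2 is inoperative=occurs, #1 manual pull 2 faulted=occurs, Primary release solenoid 2 fails=occurs → not all inputs occur → does not occur.
Fire suppression does not activate [OR]: Manual path down=not, Zone A 2 inoperative=not, Agent cylinder 2 is down=not → no input occurs → does not occur.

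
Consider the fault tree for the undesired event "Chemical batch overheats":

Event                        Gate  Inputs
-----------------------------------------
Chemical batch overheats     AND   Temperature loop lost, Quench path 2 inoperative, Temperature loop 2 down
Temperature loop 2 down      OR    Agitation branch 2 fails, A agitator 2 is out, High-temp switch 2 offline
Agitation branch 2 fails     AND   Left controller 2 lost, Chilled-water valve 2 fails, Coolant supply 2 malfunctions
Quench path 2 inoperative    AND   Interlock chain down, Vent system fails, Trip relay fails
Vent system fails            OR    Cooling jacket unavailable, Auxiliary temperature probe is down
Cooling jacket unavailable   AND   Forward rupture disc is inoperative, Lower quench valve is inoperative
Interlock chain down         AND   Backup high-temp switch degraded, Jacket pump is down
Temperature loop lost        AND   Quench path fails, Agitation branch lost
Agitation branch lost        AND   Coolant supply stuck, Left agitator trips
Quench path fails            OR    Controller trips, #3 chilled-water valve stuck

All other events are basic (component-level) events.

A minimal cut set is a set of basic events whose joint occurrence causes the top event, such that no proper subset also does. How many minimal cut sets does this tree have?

Quench path fails [OR]: union of children's cut sets → 2 cut set(s).
Agitation branch lost [AND]: one cut set from each child combined → 1 × 1 = 1 cut set(s).
Temperature loop lost [AND]: one cut set from each child combined → 2 × 1 = 2 cut set(s).
Interlock chain down [AND]: one cut set from each child combined → 1 × 1 = 1 cut set(s).
Cooling jacket unavailable [AND]: one cut set from each child combined → 1 × 1 = 1 cut set(s).
Vent system fails [OR]: union of children's cut sets → 2 cut set(s).
Quench path 2 inoperative [AND]: one cut set from each child combined → 1 × 2 × 1 = 2 cut set(s).
Agitation branch 2 fails [AND]: one cut set from each child combined → 1 × 1 × 1 = 1 cut set(s).
Temperature loop 2 down [OR]: union of children's cut sets → 3 cut set(s).
Chemical batch overheats [AND]: one cut set from each child combined → 2 × 2 × 3 = 12 cut set(s).

12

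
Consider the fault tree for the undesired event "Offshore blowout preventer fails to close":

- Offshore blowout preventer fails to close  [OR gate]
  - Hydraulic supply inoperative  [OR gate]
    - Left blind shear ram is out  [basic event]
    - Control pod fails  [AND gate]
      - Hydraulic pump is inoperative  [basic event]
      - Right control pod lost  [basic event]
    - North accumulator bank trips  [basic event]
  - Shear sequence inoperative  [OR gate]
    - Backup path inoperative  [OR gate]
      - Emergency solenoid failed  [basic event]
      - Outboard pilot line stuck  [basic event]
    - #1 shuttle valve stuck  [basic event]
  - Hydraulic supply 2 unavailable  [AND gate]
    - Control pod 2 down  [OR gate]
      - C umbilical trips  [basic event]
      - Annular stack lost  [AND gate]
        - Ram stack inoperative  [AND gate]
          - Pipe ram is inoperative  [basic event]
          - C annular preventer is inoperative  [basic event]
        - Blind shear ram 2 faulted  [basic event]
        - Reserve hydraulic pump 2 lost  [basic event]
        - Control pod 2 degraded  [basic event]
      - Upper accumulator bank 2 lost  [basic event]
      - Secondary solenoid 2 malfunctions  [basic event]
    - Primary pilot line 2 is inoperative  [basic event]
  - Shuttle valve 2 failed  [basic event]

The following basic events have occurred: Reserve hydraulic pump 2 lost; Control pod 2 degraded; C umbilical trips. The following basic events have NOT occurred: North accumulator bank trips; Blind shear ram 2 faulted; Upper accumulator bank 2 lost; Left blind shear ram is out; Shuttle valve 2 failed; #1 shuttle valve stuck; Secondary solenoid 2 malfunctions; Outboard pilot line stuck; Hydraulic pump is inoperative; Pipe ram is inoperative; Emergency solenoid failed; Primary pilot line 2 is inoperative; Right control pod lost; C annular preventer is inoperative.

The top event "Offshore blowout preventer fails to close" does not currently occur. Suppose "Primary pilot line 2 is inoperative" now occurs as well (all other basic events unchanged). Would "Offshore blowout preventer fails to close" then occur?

Counterfactual: set "Primary pilot line 2 is inoperative" to occurred.
Control pod fails [AND]: Hydraulic pump is inoperative=not, Right control pod lost=not → not all inputs occur → does not occur.
Hydraulic supply inoperative [OR]: Left blind shear ram is out=not, Control pod fails=not, North accumulator bank trips=not → no input occurs → does not occur.
Backup path inoperative [OR]: Emergency solenoid failed=not, Outboard pilot line stuck=not → no input occurs → does not occur.
Shear sequence inoperative [OR]: Backup path inoperative=not, #1 shuttle valve stuck=not → no input occurs → does not occur.
Ram stack inoperative [AND]: Pipe ram is inoperative=not, C annular preventer is inoperative=not → not all inputs occur → does not occur.
Annular stack lost [AND]: Ram stack inoperative=not, Blind shear ram 2 faulted=not, Reserve hydraulic pump 2 lost=occurs, Control pod 2 degraded=occurs → not all inputs occur → does not occur.
Control pod 2 down [OR]: C umbilical trips=occurs, Annular stack lost=not, Upper accumulator bank 2 lost=not, Secondary solenoid 2 malfunctions=not → at least one input occurs → occurs.
Hydraulic supply 2 unavailable [AND]: Control pod 2 down=occurs, Primary pilot line 2 is inoperative=occurs → all inputs occur → occurs.
Offshore blowout preventer fails to close [OR]: Hydraulic supply inoperative=not, Shear sequence inoperative=not, Hydraulic supply 2 unavailable=occurs, Shuttle valve 2 failed=not → at least one input occurs → occurs.

Yes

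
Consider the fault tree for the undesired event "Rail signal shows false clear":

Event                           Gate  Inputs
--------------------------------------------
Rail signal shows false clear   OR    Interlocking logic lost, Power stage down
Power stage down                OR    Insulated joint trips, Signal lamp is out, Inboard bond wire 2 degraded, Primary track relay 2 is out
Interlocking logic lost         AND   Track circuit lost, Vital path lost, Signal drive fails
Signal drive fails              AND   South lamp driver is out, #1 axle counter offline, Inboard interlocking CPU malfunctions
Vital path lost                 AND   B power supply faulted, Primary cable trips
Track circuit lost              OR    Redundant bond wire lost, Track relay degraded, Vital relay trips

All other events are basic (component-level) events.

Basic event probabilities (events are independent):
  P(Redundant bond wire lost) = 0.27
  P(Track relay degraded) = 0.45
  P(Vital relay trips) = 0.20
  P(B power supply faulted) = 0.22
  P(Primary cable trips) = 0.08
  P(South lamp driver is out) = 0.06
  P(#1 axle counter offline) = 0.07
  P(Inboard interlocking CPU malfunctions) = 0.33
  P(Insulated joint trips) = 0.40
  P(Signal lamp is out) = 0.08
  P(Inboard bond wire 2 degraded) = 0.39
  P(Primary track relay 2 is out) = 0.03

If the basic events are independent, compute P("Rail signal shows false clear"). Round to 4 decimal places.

P(Track circuit lost) [OR] = 1 − (1−0.27) × (1−0.45) × (1−0.20) = 0.678800
P(Vital path lost) [AND] = 0.22 × 0.08 = 0.017600
P(Signal drive fails) [AND] = 0.06 × 0.07 × 0.33 = 0.001386
P(Interlocking logic lost) [AND] = 0.678800 × 0.017600 × 0.001386 = 0.000017
P(Power stage down) [OR] = 1 − (1−0.40) × (1−0.08) × (1−0.39) × (1−0.03) = 0.673382
P(Rail signal shows false clear) [OR] = 1 − (1−0.000017) × (1−0.673382) = 0.673388
Rounded to 4 decimal places: P(Rail signal shows false clear) ≈ 0.6734.

0.6734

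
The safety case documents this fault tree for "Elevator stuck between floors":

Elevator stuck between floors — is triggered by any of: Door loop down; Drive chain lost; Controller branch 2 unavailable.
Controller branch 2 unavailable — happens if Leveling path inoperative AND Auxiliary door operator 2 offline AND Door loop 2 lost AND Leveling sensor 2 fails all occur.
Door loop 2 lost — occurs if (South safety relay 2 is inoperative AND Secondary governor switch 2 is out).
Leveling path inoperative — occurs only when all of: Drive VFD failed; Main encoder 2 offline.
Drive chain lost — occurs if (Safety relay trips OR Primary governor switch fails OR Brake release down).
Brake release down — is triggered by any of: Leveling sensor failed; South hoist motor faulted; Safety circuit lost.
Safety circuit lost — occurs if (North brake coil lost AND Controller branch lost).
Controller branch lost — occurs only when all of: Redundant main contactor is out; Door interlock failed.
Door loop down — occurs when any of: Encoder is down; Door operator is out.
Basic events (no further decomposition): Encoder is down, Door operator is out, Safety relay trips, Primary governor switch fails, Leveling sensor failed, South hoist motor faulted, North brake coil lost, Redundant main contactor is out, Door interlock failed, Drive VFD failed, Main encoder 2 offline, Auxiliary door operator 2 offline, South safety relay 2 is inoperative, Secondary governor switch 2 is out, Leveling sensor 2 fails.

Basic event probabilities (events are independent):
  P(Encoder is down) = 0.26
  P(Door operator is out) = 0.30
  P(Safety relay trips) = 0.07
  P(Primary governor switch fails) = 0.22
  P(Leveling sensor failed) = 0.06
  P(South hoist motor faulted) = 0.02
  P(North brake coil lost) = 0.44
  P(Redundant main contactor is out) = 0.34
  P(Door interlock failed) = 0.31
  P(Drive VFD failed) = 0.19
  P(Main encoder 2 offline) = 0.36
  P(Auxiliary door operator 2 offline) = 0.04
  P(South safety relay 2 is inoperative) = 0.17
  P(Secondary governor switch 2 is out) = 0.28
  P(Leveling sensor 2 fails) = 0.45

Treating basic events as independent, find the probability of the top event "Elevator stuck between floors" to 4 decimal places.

0.6699

P(Door loop down) [OR] = 1 − (1−0.26) × (1−0.30) = 0.482000
P(Controller branch lost) [AND] = 0.34 × 0.31 = 0.105400
P(Safety circuit lost) [AND] = 0.44 × 0.105400 = 0.046376
P(Brake release down) [OR] = 1 − (1−0.06) × (1−0.02) × (1−0.046376) = 0.121522
P(Drive chain lost) [OR] = 1 − (1−0.07) × (1−0.22) × (1−0.121522) = 0.362752
P(Leveling path inoperative) [AND] = 0.19 × 0.36 = 0.068400
P(Door loop 2 lost) [AND] = 0.17 × 0.28 = 0.047600
P(Controller branch 2 unavailable) [AND] = 0.068400 × 0.04 × 0.047600 × 0.45 = 0.000059
P(Elevator stuck between floors) [OR] = 1 − (1−0.482000) × (1−0.362752) × (1−0.000059) = 0.669925
Rounded to 4 decimal places: P(Elevator stuck between floors) ≈ 0.6699.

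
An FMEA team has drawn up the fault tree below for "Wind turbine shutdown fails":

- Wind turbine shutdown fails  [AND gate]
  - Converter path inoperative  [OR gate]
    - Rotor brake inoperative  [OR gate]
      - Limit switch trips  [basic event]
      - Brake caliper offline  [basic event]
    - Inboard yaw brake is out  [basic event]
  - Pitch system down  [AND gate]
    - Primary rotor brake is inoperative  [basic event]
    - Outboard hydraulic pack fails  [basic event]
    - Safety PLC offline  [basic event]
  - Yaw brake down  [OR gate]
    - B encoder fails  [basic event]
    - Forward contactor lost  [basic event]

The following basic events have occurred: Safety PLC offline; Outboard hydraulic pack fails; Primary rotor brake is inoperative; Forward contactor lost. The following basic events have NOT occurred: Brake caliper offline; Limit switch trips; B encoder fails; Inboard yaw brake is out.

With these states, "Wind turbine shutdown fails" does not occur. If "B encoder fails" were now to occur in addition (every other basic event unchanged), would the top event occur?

Counterfactual: set "B encoder fails" to occurred.
Rotor brake inoperative [OR]: Limit switch trips=not, Brake caliper offline=not → no input occurs → does not occur.
Converter path inoperative [OR]: Rotor brake inoperative=not, Inboard yaw brake is out=not → no input occurs → does not occur.
Pitch system down [AND]: Primary rotor brake is inoperative=occurs, Outboard hydraulic pack fails=occurs, Safety PLC offline=occurs → all inputs occur → occurs.
Yaw brake down [OR]: B encoder fails=occurs, Forward contactor lost=occurs → at least one input occurs → occurs.
Wind turbine shutdown fails [AND]: Converter path inoperative=not, Pitch system down=occurs, Yaw brake down=occurs → not all inputs occur → does not occur.

No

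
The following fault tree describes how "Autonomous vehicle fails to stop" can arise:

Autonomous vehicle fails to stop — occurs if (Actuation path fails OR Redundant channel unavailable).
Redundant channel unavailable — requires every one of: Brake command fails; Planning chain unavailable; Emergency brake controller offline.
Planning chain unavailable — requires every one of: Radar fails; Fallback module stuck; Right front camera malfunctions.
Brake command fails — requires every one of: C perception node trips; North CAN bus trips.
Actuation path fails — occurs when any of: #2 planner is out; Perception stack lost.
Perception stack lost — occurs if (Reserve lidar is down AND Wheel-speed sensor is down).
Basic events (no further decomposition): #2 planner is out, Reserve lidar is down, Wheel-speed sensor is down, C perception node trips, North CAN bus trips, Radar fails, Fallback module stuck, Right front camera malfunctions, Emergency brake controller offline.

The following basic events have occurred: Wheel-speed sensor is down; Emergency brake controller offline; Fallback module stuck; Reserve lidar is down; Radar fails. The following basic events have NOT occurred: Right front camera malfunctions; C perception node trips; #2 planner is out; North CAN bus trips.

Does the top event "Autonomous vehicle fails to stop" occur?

Yes

Perception stack lost [AND]: Reserve lidar is down=occurs, Wheel-speed sensor is down=occurs → all inputs occur → occurs.
Actuation path fails [OR]: #2 planner is out=not, Perception stack lost=occurs → at least one input occurs → occurs.
Brake command fails [AND]: C perception node trips=not, North CAN bus trips=not → not all inputs occur → does not occur.
Planning chain unavailable [AND]: Radar fails=occurs, Fallback module stuck=occurs, Right front camera malfunctions=not → not all inputs occur → does not occur.
Redundant channel unavailable [AND]: Brake command fails=not, Planning chain unavailable=not, Emergency brake controller offline=occurs → not all inputs occur → does not occur.
Autonomous vehicle fails to stop [OR]: Actuation path fails=occurs, Redundant channel unavailable=not → at least one input occurs → occurs.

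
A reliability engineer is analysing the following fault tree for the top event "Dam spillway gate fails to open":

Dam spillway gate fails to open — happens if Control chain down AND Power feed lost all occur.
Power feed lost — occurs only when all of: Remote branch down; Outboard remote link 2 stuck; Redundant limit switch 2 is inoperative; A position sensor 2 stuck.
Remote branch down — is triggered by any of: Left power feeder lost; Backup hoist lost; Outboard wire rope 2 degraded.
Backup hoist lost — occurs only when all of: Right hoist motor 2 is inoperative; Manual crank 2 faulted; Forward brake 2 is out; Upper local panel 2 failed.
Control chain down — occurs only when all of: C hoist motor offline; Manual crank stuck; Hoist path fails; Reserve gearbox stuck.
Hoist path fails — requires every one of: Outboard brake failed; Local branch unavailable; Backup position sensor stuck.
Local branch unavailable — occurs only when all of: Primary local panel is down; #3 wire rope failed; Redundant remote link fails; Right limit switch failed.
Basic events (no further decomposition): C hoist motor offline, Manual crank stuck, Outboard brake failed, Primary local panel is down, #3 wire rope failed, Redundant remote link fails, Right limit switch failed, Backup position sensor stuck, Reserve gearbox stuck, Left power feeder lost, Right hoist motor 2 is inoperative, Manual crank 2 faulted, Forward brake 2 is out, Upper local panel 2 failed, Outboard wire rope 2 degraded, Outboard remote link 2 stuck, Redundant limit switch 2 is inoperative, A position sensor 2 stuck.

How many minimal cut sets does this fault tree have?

3

Local branch unavailable [AND]: one cut set from each child combined → 1 × 1 × 1 × 1 = 1 cut set(s).
Hoist path fails [AND]: one cut set from each child combined → 1 × 1 × 1 = 1 cut set(s).
Control chain down [AND]: one cut set from each child combined → 1 × 1 × 1 × 1 = 1 cut set(s).
Backup hoist lost [AND]: one cut set from each child combined → 1 × 1 × 1 × 1 = 1 cut set(s).
Remote branch down [OR]: union of children's cut sets → 3 cut set(s).
Power feed lost [AND]: one cut set from each child combined → 3 × 1 × 1 × 1 = 3 cut set(s).
Dam spillway gate fails to open [AND]: one cut set from each child combined → 1 × 3 = 3 cut set(s).
Minimal cut sets: {#3 wire rope failed, A position sensor 2 stuck, Backup position sensor stuck, C hoist motor offline, Left power feeder lost, Manual crank stuck, Outboard brake failed, Outboard remote link 2 stuck, Primary local panel is down, Redundant limit switch 2 is inoperative, Redundant remote link fails, Reserve gearbox stuck, Right limit switch failed}; {#3 wire rope failed, A position sensor 2 stuck, Backup position sensor stuck, C hoist motor offline, Forward brake 2 is out, Manual crank 2 faulted, Manual crank stuck, Outboard brake failed, Outboard remote link 2 stuck, Primary local panel is down, Redundant limit switch 2 is inoperative, Redundant remote link fails, Reserve gearbox stuck, Right hoist motor 2 is inoperative, Right limit switch failed, Upper local panel 2 failed}; {#3 wire rope failed, A position sensor 2 stuck, Backup position sensor stuck, C hoist motor offline, Manual crank stuck, Outboard brake failed, Outboard remote link 2 stuck, Outboard wire rope 2 degraded, Primary local panel is down, Redundant limit switch 2 is inoperative, Redundant remote link fails, Reserve gearbox stuck, Right limit switch failed}.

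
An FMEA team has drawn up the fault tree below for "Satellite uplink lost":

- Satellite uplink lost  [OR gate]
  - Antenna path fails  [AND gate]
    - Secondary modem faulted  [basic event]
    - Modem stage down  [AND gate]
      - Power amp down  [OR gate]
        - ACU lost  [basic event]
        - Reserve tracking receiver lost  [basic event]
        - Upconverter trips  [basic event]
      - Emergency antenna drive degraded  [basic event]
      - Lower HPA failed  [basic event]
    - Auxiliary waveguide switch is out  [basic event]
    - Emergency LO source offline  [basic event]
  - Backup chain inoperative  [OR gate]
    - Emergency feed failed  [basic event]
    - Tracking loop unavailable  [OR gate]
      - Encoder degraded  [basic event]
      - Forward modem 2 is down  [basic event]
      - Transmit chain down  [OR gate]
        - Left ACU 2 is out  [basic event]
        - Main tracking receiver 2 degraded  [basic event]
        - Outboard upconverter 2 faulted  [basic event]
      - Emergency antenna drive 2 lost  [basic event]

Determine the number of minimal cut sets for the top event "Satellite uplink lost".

10

Power amp down [OR]: union of children's cut sets → 3 cut set(s).
Modem stage down [AND]: one cut set from each child combined → 3 × 1 × 1 = 3 cut set(s).
Antenna path fails [AND]: one cut set from each child combined → 1 × 3 × 1 × 1 = 3 cut set(s).
Transmit chain down [OR]: union of children's cut sets → 3 cut set(s).
Tracking loop unavailable [OR]: union of children's cut sets → 6 cut set(s).
Backup chain inoperative [OR]: union of children's cut sets → 7 cut set(s).
Satellite uplink lost [OR]: union of children's cut sets → 10 cut set(s).
Minimal cut sets: {ACU lost, Auxiliary waveguide switch is out, Emergency LO source offline, Emergency antenna drive degraded, Lower HPA failed, Secondary modem faulted}; {Auxiliary waveguide switch is out, Emergency LO source offline, Emergency antenna drive degraded, Lower HPA failed, Reserve tracking receiver lost, Secondary modem faulted}; {Auxiliary waveguide switch is out, Emergency LO source offline, Emergency antenna drive degraded, Lower HPA failed, Secondary modem faulted, Upconverter trips}; {Emergency feed failed}; {Encoder degraded}; {Forward modem 2 is down}; {Left ACU 2 is out}; {Main tracking receiver 2 degraded}; {Outboard upconverter 2 faulted}; {Emergency antenna drive 2 lost}.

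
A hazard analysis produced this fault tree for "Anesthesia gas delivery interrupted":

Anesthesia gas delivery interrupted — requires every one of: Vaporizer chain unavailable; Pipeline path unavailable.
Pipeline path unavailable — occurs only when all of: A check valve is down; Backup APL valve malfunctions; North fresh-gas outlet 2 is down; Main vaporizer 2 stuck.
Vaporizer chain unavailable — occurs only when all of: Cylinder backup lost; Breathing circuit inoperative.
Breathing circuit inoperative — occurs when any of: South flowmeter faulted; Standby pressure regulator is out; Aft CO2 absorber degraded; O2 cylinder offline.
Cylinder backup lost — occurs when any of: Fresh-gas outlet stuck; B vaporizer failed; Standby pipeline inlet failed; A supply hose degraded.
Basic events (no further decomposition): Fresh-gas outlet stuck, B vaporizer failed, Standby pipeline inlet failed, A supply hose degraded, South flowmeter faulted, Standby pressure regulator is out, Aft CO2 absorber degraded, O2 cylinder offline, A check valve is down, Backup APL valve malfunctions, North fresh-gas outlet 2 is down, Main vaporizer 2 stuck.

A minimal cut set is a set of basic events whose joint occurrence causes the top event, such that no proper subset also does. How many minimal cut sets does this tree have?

Cylinder backup lost [OR]: union of children's cut sets → 4 cut set(s).
Breathing circuit inoperative [OR]: union of children's cut sets → 4 cut set(s).
Vaporizer chain unavailable [AND]: one cut set from each child combined → 4 × 4 = 16 cut set(s).
Pipeline path unavailable [AND]: one cut set from each child combined → 1 × 1 × 1 × 1 = 1 cut set(s).
Anesthesia gas delivery interrupted [AND]: one cut set from each child combined → 16 × 1 = 16 cut set(s).

16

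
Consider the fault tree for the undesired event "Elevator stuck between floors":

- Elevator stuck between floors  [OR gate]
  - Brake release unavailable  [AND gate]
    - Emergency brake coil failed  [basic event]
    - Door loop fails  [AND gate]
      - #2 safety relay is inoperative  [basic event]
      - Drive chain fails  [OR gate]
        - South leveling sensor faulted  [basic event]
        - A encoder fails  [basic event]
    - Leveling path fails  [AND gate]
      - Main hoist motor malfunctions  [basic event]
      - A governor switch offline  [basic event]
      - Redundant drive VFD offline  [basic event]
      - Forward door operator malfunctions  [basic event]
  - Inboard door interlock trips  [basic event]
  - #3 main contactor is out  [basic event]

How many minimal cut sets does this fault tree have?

Drive chain fails [OR]: union of children's cut sets → 2 cut set(s).
Door loop fails [AND]: one cut set from each child combined → 1 × 2 = 2 cut set(s).
Leveling path fails [AND]: one cut set from each child combined → 1 × 1 × 1 × 1 = 1 cut set(s).
Brake release unavailable [AND]: one cut set from each child combined → 1 × 2 × 1 = 2 cut set(s).
Elevator stuck between floors [OR]: union of children's cut sets → 4 cut set(s).
Minimal cut sets: {#2 safety relay is inoperative, A governor switch offline, Emergency brake coil failed, Forward door operator malfunctions, Main hoist motor malfunctions, Redundant drive VFD offline, South leveling sensor faulted}; {#2 safety relay is inoperative, A encoder fails, A governor switch offline, Emergency brake coil failed, Forward door operator malfunctions, Main hoist motor malfunctions, Redundant drive VFD offline}; {Inboard door interlock trips}; {#3 main contactor is out}.

4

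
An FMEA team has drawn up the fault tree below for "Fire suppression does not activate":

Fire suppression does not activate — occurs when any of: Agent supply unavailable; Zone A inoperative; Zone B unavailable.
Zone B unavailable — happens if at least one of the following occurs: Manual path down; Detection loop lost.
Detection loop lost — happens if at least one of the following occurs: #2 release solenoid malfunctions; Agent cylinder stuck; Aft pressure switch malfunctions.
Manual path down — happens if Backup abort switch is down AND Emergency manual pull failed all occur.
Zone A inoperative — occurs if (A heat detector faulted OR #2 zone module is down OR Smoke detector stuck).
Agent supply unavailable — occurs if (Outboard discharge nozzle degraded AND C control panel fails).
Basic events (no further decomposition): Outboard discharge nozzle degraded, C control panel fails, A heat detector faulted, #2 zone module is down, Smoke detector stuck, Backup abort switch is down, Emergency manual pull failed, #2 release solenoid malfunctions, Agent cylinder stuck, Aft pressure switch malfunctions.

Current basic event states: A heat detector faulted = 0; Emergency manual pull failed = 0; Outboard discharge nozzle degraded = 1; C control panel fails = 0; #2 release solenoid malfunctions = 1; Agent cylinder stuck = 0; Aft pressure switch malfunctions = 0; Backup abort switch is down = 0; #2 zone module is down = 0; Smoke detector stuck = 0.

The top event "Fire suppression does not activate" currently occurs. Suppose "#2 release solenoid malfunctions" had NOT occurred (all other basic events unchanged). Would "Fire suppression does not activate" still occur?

Counterfactual: set "#2 release solenoid malfunctions" to not occurred.
Agent supply unavailable [AND]: Outboard discharge nozzle degraded=occurs, C control panel fails=not → not all inputs occur → does not occur.
Zone A inoperative [OR]: A heat detector faulted=not, #2 zone module is down=not, Smoke detector stuck=not → no input occurs → does not occur.
Manual path down [AND]: Backup abort switch is down=not, Emergency manual pull failed=not → not all inputs occur → does not occur.
Detection loop lost [OR]: #2 release solenoid malfunctions=not, Agent cylinder stuck=not, Aft pressure switch malfunctions=not → no input occurs → does not occur.
Zone B unavailable [OR]: Manual path down=not, Detection loop lost=not → no input occurs → does not occur.
Fire suppression does not activate [OR]: Agent supply unavailable=not, Zone A inoperative=not, Zone B unavailable=not → no input occurs → does not occur.

No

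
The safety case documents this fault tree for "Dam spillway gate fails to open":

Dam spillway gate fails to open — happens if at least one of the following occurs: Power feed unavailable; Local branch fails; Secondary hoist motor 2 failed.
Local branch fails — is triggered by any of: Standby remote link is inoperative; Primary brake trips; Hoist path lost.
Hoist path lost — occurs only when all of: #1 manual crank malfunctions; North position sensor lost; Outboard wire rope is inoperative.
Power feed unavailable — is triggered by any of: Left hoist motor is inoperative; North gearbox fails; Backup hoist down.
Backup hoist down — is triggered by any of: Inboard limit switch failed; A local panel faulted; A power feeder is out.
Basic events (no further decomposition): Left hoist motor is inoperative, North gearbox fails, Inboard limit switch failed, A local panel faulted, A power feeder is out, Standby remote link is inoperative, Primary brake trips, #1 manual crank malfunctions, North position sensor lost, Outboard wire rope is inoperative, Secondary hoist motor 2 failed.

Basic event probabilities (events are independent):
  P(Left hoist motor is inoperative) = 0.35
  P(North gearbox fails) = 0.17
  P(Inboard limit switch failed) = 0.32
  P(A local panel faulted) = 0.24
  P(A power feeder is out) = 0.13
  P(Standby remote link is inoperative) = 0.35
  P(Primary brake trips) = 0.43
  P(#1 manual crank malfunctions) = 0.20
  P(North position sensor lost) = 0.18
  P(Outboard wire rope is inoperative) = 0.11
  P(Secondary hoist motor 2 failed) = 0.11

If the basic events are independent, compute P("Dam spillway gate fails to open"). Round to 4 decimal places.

0.9203

P(Backup hoist down) [OR] = 1 − (1−0.32) × (1−0.24) × (1−0.13) = 0.550384
P(Power feed unavailable) [OR] = 1 − (1−0.35) × (1−0.17) × (1−0.550384) = 0.757432
P(Hoist path lost) [AND] = 0.20 × 0.18 × 0.11 = 0.003960
P(Local branch fails) [OR] = 1 − (1−0.35) × (1−0.43) × (1−0.003960) = 0.630967
P(Dam spillway gate fails to open) [OR] = 1 − (1−0.757432) × (1−0.630967) × (1−0.11) = 0.920331
Rounded to 4 decimal places: P(Dam spillway gate fails to open) ≈ 0.9203.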